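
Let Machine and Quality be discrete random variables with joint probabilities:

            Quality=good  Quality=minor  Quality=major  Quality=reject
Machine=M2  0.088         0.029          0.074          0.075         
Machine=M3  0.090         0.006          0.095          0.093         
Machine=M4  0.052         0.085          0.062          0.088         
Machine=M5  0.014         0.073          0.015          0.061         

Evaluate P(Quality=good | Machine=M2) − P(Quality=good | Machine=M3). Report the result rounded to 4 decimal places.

0.0139

P(Machine=M2) = 0.088 + 0.029 + 0.074 + 0.075 = 0.266; P(Quality=good | Machine=M2) = 0.088/0.266 = 0.33083.
P(Machine=M3) = 0.090 + 0.006 + 0.095 + 0.093 = 0.284; P(Quality=good | Machine=M3) = 0.090/0.284 = 0.31690.
Difference = 0.0139.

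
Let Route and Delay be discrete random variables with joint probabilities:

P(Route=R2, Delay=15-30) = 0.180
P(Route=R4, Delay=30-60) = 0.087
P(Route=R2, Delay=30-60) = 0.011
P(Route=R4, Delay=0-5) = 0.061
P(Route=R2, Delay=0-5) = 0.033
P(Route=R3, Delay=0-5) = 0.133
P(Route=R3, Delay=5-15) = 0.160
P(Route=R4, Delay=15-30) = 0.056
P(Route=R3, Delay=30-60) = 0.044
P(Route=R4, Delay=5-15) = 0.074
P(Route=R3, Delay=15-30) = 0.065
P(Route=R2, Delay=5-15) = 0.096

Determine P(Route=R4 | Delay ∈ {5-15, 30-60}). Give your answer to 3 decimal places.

P(Delay=5-15) = 0.096 + 0.160 + 0.074 = 0.330.
P(Delay=30-60) = 0.011 + 0.044 + 0.087 = 0.142.
P(Delay ∈ {5-15, 30-60}) = 0.330 + 0.142 = 0.472; P(Route=R4, Delay ∈ {5-15, 30-60}) = 0.074 + 0.087 = 0.161.
P(Route=R4 | Delay ∈ {5-15, 30-60}) = 0.161/0.472 = 0.341.

0.341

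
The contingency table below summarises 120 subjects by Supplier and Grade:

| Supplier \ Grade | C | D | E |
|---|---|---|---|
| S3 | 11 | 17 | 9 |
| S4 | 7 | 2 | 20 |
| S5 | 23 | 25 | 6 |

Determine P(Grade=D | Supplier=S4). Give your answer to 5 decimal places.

0.06897

Total with Supplier=S4: 7 + 2 + 20 = 29.
P(Grade=D | Supplier=S4) = 2/29 = 0.06897.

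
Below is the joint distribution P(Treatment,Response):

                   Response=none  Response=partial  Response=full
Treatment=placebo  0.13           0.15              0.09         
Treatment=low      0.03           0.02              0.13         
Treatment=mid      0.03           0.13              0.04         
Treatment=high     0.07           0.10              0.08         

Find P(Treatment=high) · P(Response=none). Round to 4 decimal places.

P(Treatment=high) = 0.07 + 0.10 + 0.08 = 0.25.
P(Response=none) = 0.13 + 0.03 + 0.03 + 0.07 = 0.26.
Product: 0.25 × 0.26 = 0.0650.

0.0650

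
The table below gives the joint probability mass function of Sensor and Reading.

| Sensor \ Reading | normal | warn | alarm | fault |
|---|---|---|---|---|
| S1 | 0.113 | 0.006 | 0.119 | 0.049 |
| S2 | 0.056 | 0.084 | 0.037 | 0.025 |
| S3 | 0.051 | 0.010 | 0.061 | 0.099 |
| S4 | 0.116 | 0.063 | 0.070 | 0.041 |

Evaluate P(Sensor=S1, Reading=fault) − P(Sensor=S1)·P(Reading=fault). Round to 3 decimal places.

-0.012

P(Sensor=S1) = 0.113 + 0.006 + 0.119 + 0.049 = 0.287.
P(Reading=fault) = 0.049 + 0.025 + 0.099 + 0.041 = 0.214.
P(Sensor=S1, Reading=fault) − P(Sensor=S1)P(Reading=fault) = 0.049 − 0.287×0.214 = -0.012.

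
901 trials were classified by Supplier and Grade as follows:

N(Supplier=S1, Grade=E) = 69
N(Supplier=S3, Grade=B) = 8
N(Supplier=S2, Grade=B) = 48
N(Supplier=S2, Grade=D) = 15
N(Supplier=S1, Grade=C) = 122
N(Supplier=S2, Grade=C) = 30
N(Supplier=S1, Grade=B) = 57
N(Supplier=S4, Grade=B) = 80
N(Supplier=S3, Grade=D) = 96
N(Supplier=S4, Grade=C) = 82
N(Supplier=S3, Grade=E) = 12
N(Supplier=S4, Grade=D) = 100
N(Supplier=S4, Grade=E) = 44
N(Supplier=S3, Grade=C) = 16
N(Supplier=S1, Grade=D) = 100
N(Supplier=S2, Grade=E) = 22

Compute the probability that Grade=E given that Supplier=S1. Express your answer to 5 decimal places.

Total with Supplier=S1: 57 + 122 + 100 + 69 = 348.
P(Grade=E | Supplier=S1) = 69/348 = 0.19828.

0.19828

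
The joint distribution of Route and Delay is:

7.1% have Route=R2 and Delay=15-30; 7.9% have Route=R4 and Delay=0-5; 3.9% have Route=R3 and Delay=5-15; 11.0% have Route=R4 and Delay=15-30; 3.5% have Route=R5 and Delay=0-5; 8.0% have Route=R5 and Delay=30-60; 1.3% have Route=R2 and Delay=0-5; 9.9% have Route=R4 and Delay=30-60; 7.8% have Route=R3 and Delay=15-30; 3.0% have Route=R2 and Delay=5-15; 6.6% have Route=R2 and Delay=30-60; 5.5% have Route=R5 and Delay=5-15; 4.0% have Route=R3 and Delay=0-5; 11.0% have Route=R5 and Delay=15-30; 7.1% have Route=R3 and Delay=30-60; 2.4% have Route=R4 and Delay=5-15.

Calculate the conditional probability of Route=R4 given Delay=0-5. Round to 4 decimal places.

0.4731

P(Delay=0-5) = 0.013 + 0.040 + 0.079 + 0.035 = 0.167.
P(Route=R4 | Delay=0-5) = 0.079/0.167 = 0.4731.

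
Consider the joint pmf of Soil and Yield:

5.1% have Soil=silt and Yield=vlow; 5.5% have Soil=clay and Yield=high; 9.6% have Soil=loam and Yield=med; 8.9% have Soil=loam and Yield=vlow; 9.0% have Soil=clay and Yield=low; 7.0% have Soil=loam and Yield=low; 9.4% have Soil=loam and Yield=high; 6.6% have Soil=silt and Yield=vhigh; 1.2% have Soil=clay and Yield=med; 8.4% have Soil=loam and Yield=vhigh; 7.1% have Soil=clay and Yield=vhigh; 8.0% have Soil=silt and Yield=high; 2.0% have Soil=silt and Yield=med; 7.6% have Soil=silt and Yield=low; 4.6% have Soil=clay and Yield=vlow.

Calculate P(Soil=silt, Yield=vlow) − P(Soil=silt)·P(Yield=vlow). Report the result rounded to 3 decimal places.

-0.003

P(Soil=silt) = 0.051 + 0.076 + 0.020 + 0.080 + 0.066 = 0.293.
P(Yield=vlow) = 0.089 + 0.046 + 0.051 = 0.186.
P(Soil=silt, Yield=vlow) − P(Soil=silt)P(Yield=vlow) = 0.051 − 0.293×0.186 = -0.003.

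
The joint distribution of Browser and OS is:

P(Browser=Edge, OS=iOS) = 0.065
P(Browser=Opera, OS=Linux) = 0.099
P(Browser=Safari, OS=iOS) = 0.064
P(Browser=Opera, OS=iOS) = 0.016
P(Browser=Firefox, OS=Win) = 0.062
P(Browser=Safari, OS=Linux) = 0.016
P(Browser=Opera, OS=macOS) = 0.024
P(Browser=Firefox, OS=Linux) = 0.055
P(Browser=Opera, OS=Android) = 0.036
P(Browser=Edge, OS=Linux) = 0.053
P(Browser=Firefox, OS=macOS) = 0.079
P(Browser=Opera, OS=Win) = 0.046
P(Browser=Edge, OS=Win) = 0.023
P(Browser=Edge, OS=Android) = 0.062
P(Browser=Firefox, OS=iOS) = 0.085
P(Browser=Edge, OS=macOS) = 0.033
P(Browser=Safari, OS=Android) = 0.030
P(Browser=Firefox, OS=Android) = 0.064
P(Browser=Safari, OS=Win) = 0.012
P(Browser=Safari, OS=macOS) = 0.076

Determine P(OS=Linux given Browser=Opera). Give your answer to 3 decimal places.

P(Browser=Opera) = 0.046 + 0.024 + 0.099 + 0.016 + 0.036 = 0.221.
P(OS=Linux | Browser=Opera) = 0.099/0.221 = 0.448.

0.448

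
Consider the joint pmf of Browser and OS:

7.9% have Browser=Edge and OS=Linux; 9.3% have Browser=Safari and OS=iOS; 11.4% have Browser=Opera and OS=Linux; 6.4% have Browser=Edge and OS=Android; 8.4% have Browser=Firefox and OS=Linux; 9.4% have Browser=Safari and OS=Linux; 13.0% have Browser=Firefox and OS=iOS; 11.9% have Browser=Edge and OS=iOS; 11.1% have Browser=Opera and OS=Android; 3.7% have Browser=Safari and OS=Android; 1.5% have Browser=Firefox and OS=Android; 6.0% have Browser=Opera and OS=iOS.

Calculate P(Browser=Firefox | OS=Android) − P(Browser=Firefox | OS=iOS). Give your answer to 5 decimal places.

-0.25730

P(OS=Android) = 0.015 + 0.037 + 0.064 + 0.111 = 0.227; P(Browser=Firefox | OS=Android) = 0.015/0.227 = 0.066079.
P(OS=iOS) = 0.130 + 0.093 + 0.119 + 0.060 = 0.402; P(Browser=Firefox | OS=iOS) = 0.130/0.402 = 0.323383.
Difference = -0.25730.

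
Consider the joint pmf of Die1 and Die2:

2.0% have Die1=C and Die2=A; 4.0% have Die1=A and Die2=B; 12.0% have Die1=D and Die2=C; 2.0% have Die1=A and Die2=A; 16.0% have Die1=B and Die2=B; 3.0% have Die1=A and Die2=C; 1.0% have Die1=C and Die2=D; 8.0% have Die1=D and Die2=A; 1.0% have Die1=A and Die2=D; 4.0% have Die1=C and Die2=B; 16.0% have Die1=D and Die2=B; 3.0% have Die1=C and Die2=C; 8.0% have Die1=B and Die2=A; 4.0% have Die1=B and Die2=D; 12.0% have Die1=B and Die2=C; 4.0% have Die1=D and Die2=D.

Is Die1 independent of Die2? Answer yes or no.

yes

Every cell satisfies P(Die1,Die2) = P(Die1)·P(Die2). For instance P(Die1=D) = 0.400, P(Die2=B) = 0.400, and 0.400×0.400 = 0.160 matches the joint entry. So Die1 and Die2 are independent.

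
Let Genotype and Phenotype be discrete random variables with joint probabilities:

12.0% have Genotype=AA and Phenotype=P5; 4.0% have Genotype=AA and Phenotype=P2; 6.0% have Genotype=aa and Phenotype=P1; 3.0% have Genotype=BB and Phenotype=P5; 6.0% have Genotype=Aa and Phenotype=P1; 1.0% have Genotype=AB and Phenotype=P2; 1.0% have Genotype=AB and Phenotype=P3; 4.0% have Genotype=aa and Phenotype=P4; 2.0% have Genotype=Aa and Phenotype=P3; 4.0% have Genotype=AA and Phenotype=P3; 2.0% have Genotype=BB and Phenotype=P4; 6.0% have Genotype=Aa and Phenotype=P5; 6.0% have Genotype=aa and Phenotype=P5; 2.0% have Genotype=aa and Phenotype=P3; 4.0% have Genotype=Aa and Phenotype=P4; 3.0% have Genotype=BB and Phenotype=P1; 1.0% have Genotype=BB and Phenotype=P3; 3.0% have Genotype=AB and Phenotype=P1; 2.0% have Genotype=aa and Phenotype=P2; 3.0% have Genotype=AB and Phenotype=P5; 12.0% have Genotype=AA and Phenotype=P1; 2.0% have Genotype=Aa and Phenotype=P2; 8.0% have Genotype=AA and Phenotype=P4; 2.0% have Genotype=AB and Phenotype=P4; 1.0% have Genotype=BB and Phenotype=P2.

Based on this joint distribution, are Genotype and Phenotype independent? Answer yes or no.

Every cell satisfies P(Genotype,Phenotype) = P(Genotype)·P(Phenotype). For instance P(Genotype=aa) = 0.200, P(Phenotype=P1) = 0.300, and 0.200×0.300 = 0.060 matches the joint entry. So Genotype and Phenotype are independent.

yes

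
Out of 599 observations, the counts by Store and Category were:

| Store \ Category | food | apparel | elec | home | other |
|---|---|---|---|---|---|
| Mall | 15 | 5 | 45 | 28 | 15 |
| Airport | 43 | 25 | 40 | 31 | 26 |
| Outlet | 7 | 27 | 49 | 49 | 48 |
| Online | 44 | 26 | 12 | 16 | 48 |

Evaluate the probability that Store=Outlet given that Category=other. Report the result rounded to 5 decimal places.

0.35036

Total with Category=other: 15 + 26 + 48 + 48 = 137.
P(Store=Outlet | Category=other) = 48/137 = 0.35036.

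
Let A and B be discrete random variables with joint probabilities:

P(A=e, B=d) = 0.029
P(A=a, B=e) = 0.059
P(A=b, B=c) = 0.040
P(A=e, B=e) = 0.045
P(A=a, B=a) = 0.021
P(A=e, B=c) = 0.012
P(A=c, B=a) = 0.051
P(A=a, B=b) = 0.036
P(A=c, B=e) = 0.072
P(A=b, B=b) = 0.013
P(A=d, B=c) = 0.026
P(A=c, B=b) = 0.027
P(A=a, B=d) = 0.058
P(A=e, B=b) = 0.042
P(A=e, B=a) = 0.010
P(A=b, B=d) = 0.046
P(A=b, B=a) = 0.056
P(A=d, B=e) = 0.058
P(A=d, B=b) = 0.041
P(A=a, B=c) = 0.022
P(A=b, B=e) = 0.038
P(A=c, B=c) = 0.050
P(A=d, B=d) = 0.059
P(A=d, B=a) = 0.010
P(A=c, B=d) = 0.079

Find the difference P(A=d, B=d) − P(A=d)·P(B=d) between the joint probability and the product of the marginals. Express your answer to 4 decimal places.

0.0064

P(A=d) = 0.010 + 0.041 + 0.026 + 0.059 + 0.058 = 0.194.
P(B=d) = 0.058 + 0.046 + 0.079 + 0.059 + 0.029 = 0.271.
P(A=d, B=d) − P(A=d)P(B=d) = 0.059 − 0.194×0.271 = 0.0064.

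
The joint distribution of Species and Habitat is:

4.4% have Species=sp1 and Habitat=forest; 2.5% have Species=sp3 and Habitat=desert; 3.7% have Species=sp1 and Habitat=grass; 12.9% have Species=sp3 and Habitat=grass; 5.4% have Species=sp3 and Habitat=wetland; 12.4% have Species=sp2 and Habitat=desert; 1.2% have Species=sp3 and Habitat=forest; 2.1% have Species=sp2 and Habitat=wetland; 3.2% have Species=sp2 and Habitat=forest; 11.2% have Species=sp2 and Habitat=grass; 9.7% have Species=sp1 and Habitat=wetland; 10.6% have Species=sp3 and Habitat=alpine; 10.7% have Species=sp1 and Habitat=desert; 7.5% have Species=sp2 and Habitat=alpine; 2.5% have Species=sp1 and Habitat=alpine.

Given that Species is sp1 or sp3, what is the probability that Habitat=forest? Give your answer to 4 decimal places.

P(Species=sp1) = 0.044 + 0.037 + 0.097 + 0.107 + 0.025 = 0.310.
P(Species=sp3) = 0.012 + 0.129 + 0.054 + 0.025 + 0.106 = 0.326.
P(Species ∈ {sp1, sp3}) = 0.310 + 0.326 = 0.636; P(Habitat=forest, Species ∈ {sp1, sp3}) = 0.044 + 0.012 = 0.056.
P(Habitat=forest | Species ∈ {sp1, sp3}) = 0.056/0.636 = 0.0881.

0.0881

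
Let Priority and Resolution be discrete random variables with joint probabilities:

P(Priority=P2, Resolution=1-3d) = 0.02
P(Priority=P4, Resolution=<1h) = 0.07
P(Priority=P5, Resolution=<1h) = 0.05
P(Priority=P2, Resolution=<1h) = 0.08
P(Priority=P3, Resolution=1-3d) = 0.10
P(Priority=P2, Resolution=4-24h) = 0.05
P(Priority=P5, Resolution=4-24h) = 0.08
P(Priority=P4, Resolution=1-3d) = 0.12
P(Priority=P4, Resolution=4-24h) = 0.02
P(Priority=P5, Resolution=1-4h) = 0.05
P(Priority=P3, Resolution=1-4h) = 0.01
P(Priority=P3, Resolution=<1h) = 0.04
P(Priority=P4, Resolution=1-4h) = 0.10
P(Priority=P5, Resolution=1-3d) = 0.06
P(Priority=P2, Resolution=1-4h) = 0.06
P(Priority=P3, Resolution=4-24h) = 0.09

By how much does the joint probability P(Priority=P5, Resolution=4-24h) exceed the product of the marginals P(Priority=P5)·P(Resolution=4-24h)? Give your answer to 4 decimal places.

P(Priority=P5) = 0.05 + 0.05 + 0.08 + 0.06 = 0.24.
P(Resolution=4-24h) = 0.05 + 0.09 + 0.02 + 0.08 = 0.24.
P(Priority=P5, Resolution=4-24h) − P(Priority=P5)P(Resolution=4-24h) = 0.08 − 0.24×0.24 = 0.0224.

0.0224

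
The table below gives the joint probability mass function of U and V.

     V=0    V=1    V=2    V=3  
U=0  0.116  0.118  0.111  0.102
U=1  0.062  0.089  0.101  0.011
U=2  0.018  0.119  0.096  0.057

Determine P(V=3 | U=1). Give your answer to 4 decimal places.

0.0418

P(U=1) = 0.062 + 0.089 + 0.101 + 0.011 = 0.263.
P(V=3 | U=1) = 0.011/0.263 = 0.0418.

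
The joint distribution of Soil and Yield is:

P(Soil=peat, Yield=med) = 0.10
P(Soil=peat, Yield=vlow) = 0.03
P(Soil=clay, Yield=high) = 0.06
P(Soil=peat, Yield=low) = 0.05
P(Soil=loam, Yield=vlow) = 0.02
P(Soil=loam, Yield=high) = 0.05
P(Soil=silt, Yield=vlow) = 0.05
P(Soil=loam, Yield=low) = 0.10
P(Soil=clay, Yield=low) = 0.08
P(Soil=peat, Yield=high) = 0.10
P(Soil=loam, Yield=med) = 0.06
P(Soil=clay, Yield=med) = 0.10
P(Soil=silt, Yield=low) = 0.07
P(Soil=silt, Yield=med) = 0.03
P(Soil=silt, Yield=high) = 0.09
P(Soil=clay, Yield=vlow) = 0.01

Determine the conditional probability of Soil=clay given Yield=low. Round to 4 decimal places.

P(Yield=low) = 0.10 + 0.08 + 0.07 + 0.05 = 0.30.
P(Soil=clay | Yield=low) = 0.08/0.30 = 0.2667.

0.2667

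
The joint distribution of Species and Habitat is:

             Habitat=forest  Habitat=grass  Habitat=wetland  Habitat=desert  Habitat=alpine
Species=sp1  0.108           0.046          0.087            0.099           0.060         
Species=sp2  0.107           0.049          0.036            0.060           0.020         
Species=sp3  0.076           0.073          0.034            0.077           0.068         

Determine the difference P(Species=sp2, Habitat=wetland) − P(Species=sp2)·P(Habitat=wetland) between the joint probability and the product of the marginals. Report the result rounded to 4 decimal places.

-0.0067

P(Species=sp2) = 0.107 + 0.049 + 0.036 + 0.060 + 0.020 = 0.272.
P(Habitat=wetland) = 0.087 + 0.036 + 0.034 = 0.157.
P(Species=sp2, Habitat=wetland) − P(Species=sp2)P(Habitat=wetland) = 0.036 − 0.272×0.157 = -0.0067.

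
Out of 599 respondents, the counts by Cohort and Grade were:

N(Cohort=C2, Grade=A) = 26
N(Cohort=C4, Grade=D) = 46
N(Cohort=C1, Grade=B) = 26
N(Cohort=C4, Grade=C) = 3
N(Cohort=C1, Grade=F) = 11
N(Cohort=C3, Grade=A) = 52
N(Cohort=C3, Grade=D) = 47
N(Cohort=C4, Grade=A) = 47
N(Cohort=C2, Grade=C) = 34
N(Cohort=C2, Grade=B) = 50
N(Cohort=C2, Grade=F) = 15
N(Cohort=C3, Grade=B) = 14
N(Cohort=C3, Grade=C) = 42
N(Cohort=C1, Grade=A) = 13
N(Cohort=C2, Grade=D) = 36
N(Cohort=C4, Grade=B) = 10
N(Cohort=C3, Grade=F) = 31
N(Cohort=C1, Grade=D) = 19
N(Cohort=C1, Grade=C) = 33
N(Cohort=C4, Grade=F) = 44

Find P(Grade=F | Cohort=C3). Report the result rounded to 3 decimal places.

0.167

Total with Cohort=C3: 52 + 14 + 42 + 47 + 31 = 186.
P(Grade=F | Cohort=C3) = 31/186 = 0.167.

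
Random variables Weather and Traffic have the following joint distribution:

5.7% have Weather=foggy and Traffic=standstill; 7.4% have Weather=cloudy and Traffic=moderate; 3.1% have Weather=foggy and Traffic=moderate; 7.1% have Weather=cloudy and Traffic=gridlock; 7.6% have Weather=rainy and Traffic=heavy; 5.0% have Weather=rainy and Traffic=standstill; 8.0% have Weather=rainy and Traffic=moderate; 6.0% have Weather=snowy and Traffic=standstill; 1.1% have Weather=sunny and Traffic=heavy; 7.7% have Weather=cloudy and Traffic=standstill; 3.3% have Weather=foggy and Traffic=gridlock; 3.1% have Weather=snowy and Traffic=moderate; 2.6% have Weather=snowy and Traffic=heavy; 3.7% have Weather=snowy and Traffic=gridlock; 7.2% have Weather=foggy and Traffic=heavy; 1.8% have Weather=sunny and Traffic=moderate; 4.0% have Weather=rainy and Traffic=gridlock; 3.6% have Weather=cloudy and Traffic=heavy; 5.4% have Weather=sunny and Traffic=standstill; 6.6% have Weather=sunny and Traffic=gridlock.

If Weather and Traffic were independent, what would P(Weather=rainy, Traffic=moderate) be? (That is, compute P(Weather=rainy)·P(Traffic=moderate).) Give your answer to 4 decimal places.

P(Weather=rainy) = 0.080 + 0.076 + 0.040 + 0.050 = 0.246.
P(Traffic=moderate) = 0.018 + 0.074 + 0.080 + 0.031 + 0.031 = 0.234.
Product: 0.246 × 0.234 = 0.0576.

0.0576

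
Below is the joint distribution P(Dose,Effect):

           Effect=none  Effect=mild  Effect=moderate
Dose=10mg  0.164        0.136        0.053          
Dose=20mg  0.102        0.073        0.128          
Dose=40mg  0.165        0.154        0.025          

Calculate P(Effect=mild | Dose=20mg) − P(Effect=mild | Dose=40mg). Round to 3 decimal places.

P(Dose=20mg) = 0.102 + 0.073 + 0.128 = 0.303; P(Effect=mild | Dose=20mg) = 0.073/0.303 = 0.2409.
P(Dose=40mg) = 0.165 + 0.154 + 0.025 = 0.344; P(Effect=mild | Dose=40mg) = 0.154/0.344 = 0.4477.
Difference = -0.207.

-0.207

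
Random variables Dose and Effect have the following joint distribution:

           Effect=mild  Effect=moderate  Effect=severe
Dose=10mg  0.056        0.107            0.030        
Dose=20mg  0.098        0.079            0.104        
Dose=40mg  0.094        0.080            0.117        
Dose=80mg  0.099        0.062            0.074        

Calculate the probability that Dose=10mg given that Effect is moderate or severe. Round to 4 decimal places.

0.2098

P(Effect=moderate) = 0.107 + 0.079 + 0.080 + 0.062 = 0.328.
P(Effect=severe) = 0.030 + 0.104 + 0.117 + 0.074 = 0.325.
P(Effect ∈ {moderate, severe}) = 0.328 + 0.325 = 0.653; P(Dose=10mg, Effect ∈ {moderate, severe}) = 0.107 + 0.030 = 0.137.
P(Dose=10mg | Effect ∈ {moderate, severe}) = 0.137/0.653 = 0.2098.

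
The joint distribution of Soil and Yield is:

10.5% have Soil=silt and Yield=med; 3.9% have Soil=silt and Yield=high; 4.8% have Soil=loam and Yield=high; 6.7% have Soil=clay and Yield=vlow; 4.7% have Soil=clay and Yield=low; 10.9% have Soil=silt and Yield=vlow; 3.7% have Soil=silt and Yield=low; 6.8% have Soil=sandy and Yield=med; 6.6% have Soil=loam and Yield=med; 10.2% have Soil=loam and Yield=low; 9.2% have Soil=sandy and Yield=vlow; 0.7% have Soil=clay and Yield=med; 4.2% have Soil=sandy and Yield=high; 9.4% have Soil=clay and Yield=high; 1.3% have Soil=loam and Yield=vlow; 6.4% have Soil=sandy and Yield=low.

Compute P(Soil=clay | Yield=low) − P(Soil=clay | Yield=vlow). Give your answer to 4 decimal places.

P(Yield=low) = 0.064 + 0.102 + 0.047 + 0.037 = 0.250; P(Soil=clay | Yield=low) = 0.047/0.250 = 0.18800.
P(Yield=vlow) = 0.092 + 0.013 + 0.067 + 0.109 = 0.281; P(Soil=clay | Yield=vlow) = 0.067/0.281 = 0.23843.
Difference = -0.0504.

-0.0504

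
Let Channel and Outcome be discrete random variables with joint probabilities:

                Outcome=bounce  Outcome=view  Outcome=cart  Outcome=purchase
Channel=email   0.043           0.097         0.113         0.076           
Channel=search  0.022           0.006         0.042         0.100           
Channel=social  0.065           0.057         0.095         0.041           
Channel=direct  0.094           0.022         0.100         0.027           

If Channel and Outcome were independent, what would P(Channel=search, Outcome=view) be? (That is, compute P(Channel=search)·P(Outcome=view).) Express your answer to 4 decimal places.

P(Channel=search) = 0.022 + 0.006 + 0.042 + 0.100 = 0.170.
P(Outcome=view) = 0.097 + 0.006 + 0.057 + 0.022 = 0.182.
Product: 0.170 × 0.182 = 0.0309.

0.0309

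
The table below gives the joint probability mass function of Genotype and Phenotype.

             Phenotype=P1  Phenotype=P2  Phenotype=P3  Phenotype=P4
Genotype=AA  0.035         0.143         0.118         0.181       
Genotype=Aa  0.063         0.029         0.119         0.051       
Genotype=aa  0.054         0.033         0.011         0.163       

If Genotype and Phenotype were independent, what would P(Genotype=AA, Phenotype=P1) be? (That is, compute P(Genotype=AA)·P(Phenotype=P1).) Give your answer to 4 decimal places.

0.0725

P(Genotype=AA) = 0.035 + 0.143 + 0.118 + 0.181 = 0.477.
P(Phenotype=P1) = 0.035 + 0.063 + 0.054 = 0.152.
Product: 0.477 × 0.152 = 0.0725.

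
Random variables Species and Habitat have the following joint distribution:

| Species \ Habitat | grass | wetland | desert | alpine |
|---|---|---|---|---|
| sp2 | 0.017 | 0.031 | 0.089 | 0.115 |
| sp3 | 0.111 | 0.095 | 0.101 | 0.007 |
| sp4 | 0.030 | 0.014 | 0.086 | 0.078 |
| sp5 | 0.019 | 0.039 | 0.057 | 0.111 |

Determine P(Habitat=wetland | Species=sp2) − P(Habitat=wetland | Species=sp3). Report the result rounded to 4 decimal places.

P(Species=sp2) = 0.017 + 0.031 + 0.089 + 0.115 = 0.252; P(Habitat=wetland | Species=sp2) = 0.031/0.252 = 0.12302.
P(Species=sp3) = 0.111 + 0.095 + 0.101 + 0.007 = 0.314; P(Habitat=wetland | Species=sp3) = 0.095/0.314 = 0.30255.
Difference = -0.1795.

-0.1795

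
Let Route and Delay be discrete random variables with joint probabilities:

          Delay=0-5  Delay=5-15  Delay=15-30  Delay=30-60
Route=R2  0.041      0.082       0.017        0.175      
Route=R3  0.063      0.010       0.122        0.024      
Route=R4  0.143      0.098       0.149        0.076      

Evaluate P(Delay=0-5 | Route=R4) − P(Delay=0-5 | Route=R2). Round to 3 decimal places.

P(Route=R4) = 0.143 + 0.098 + 0.149 + 0.076 = 0.466; P(Delay=0-5 | Route=R4) = 0.143/0.466 = 0.3069.
P(Route=R2) = 0.041 + 0.082 + 0.017 + 0.175 = 0.315; P(Delay=0-5 | Route=R2) = 0.041/0.315 = 0.1302.
Difference = 0.177.

0.177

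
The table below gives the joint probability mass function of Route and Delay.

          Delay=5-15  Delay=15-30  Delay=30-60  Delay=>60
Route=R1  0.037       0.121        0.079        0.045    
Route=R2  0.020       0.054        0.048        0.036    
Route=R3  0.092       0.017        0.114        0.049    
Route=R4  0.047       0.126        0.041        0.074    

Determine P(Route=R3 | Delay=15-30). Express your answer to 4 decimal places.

0.0535

P(Delay=15-30) = 0.121 + 0.054 + 0.017 + 0.126 = 0.318.
P(Route=R3 | Delay=15-30) = 0.017/0.318 = 0.0535.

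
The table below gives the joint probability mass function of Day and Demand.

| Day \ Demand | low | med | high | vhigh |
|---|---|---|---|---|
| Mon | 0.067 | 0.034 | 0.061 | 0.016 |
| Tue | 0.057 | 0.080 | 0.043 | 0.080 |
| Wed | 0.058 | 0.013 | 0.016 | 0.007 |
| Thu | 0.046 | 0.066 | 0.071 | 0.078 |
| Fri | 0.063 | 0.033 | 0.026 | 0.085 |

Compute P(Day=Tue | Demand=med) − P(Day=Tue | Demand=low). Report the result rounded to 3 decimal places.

0.158

P(Demand=med) = 0.034 + 0.080 + 0.013 + 0.066 + 0.033 = 0.226; P(Day=Tue | Demand=med) = 0.080/0.226 = 0.3540.
P(Demand=low) = 0.067 + 0.057 + 0.058 + 0.046 + 0.063 = 0.291; P(Day=Tue | Demand=low) = 0.057/0.291 = 0.1959.
Difference = 0.158.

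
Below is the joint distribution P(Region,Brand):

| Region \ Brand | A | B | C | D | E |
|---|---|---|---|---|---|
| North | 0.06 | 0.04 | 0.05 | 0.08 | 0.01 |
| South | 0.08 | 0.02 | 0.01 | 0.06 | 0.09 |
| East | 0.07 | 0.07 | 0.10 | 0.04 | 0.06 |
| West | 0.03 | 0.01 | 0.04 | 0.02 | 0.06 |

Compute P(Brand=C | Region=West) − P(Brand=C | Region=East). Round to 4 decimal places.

P(Region=West) = 0.03 + 0.01 + 0.04 + 0.02 + 0.06 = 0.16; P(Brand=C | Region=West) = 0.04/0.16 = 0.25000.
P(Region=East) = 0.07 + 0.07 + 0.10 + 0.04 + 0.06 = 0.34; P(Brand=C | Region=East) = 0.10/0.34 = 0.29412.
Difference = -0.0441.

-0.0441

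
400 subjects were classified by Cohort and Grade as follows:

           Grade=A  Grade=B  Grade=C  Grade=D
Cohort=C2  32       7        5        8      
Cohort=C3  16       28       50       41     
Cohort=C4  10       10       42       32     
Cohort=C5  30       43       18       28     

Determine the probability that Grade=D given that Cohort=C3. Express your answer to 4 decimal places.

Total with Cohort=C3: 16 + 28 + 50 + 41 = 135.
P(Grade=D | Cohort=C3) = 41/135 = 0.3037.

0.3037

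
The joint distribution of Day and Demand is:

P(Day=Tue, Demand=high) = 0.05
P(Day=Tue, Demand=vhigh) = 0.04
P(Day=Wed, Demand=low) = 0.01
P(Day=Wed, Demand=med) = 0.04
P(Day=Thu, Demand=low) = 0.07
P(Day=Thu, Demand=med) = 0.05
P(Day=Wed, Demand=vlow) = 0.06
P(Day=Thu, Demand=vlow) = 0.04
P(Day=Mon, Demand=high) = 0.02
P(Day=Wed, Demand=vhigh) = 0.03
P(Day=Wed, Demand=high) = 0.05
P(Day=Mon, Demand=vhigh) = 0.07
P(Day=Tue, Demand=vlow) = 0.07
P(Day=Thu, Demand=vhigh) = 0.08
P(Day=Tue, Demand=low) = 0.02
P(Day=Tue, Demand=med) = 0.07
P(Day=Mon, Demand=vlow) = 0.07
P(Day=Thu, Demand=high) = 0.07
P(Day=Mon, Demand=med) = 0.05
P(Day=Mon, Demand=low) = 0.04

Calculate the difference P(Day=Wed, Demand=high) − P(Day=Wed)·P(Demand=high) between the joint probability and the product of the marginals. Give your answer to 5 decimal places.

0.01390

P(Day=Wed) = 0.06 + 0.01 + 0.04 + 0.05 + 0.03 = 0.19.
P(Demand=high) = 0.02 + 0.05 + 0.05 + 0.07 = 0.19.
P(Day=Wed, Demand=high) − P(Day=Wed)P(Demand=high) = 0.05 − 0.19×0.19 = 0.01390.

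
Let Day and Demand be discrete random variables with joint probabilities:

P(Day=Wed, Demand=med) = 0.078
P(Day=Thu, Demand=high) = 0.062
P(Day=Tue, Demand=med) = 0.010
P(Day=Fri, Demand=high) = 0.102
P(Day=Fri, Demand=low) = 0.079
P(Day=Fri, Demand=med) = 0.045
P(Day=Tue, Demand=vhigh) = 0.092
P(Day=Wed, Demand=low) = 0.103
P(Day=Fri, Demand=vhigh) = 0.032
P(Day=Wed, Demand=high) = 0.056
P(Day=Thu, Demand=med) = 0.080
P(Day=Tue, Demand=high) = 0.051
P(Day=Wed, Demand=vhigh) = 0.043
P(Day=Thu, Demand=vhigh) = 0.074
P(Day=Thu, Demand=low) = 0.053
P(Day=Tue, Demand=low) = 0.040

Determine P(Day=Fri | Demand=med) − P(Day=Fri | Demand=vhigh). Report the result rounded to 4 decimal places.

P(Demand=med) = 0.010 + 0.078 + 0.080 + 0.045 = 0.213; P(Day=Fri | Demand=med) = 0.045/0.213 = 0.21127.
P(Demand=vhigh) = 0.092 + 0.043 + 0.074 + 0.032 = 0.241; P(Day=Fri | Demand=vhigh) = 0.032/0.241 = 0.13278.
Difference = 0.0785.

0.0785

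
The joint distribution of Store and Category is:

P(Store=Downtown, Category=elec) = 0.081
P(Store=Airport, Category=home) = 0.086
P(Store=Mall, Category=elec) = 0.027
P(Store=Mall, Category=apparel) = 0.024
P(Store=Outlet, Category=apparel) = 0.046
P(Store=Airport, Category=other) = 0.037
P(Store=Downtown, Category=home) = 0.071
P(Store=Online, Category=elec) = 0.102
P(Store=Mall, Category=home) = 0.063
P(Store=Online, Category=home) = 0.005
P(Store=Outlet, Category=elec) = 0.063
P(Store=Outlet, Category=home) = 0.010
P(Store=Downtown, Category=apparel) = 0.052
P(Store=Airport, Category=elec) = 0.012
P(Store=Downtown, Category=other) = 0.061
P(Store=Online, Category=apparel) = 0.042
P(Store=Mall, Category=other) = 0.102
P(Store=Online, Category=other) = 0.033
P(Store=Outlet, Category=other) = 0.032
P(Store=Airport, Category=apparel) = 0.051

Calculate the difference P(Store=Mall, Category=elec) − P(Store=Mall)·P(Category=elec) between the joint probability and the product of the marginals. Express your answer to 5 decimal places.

P(Store=Mall) = 0.024 + 0.027 + 0.063 + 0.102 = 0.216.
P(Category=elec) = 0.081 + 0.027 + 0.012 + 0.063 + 0.102 = 0.285.
P(Store=Mall, Category=elec) − P(Store=Mall)P(Category=elec) = 0.027 − 0.216×0.285 = -0.03456.

-0.03456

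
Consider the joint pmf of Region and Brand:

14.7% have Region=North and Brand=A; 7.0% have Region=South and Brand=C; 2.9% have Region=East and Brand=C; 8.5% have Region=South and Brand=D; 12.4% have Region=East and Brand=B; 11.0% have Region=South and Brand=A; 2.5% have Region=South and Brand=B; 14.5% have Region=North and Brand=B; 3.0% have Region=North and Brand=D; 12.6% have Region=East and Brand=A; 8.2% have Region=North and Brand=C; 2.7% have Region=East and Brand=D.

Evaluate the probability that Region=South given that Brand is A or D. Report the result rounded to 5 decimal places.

0.37143

P(Brand=A) = 0.147 + 0.110 + 0.126 = 0.383.
P(Brand=D) = 0.030 + 0.085 + 0.027 = 0.142.
P(Brand ∈ {A, D}) = 0.383 + 0.142 = 0.525; P(Region=South, Brand ∈ {A, D}) = 0.110 + 0.085 = 0.195.
P(Region=South | Brand ∈ {A, D}) = 0.195/0.525 = 0.37143.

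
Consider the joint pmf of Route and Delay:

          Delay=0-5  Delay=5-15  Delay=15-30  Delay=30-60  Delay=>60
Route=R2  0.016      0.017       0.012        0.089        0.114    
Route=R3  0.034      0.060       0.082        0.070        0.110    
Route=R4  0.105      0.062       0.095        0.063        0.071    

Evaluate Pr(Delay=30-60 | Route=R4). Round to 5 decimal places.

0.15909

P(Route=R4) = 0.105 + 0.062 + 0.095 + 0.063 + 0.071 = 0.396.
P(Delay=30-60 | Route=R4) = 0.063/0.396 = 0.15909.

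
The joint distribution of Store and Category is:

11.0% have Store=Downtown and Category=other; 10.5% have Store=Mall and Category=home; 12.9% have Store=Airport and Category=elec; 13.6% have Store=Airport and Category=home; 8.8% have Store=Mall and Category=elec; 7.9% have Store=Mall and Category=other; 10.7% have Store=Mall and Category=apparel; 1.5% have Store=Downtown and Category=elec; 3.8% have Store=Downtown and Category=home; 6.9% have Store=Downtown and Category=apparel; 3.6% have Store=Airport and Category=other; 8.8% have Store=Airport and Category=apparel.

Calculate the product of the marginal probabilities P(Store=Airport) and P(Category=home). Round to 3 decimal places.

P(Store=Airport) = 0.088 + 0.129 + 0.136 + 0.036 = 0.389.
P(Category=home) = 0.038 + 0.105 + 0.136 = 0.279.
Product: 0.389 × 0.279 = 0.109.

0.109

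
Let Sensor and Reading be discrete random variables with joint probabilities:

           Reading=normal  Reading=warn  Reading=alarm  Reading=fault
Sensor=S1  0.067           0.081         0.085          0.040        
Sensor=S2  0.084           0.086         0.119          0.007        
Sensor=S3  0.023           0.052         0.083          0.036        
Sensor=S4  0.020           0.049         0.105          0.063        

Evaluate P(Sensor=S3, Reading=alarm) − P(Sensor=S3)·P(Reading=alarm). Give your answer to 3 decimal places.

0.007

P(Sensor=S3) = 0.023 + 0.052 + 0.083 + 0.036 = 0.194.
P(Reading=alarm) = 0.085 + 0.119 + 0.083 + 0.105 = 0.392.
P(Sensor=S3, Reading=alarm) − P(Sensor=S3)P(Reading=alarm) = 0.083 − 0.194×0.392 = 0.007.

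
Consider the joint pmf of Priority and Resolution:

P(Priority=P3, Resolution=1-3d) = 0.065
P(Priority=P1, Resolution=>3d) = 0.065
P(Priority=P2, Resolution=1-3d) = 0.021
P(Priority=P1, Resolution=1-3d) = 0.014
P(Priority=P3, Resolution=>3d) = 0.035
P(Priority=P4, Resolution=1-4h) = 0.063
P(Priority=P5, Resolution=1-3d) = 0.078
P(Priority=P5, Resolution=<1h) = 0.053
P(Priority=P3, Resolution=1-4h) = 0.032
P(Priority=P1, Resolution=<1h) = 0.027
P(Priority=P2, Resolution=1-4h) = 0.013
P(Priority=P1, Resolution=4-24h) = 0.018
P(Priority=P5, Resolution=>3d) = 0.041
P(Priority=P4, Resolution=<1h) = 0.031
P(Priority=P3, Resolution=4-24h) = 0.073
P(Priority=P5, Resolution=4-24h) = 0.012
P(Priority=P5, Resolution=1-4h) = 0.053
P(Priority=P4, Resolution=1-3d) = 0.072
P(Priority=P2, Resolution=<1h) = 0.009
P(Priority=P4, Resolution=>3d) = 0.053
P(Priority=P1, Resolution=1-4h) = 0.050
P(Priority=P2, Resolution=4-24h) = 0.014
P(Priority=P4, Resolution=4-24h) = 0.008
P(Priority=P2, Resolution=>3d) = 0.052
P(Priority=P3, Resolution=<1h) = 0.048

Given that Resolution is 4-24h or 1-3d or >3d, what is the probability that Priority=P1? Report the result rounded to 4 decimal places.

0.1562

P(Resolution=4-24h) = 0.018 + 0.014 + 0.073 + 0.008 + 0.012 = 0.125.
P(Resolution=1-3d) = 0.014 + 0.021 + 0.065 + 0.072 + 0.078 = 0.250.
P(Resolution=>3d) = 0.065 + 0.052 + 0.035 + 0.053 + 0.041 = 0.246.
P(Resolution ∈ {4-24h, 1-3d, >3d}) = 0.125 + 0.250 + 0.246 = 0.621; P(Priority=P1, Resolution ∈ {4-24h, 1-3d, >3d}) = 0.018 + 0.014 + 0.065 = 0.097.
P(Priority=P1 | Resolution ∈ {4-24h, 1-3d, >3d}) = 0.097/0.621 = 0.1562.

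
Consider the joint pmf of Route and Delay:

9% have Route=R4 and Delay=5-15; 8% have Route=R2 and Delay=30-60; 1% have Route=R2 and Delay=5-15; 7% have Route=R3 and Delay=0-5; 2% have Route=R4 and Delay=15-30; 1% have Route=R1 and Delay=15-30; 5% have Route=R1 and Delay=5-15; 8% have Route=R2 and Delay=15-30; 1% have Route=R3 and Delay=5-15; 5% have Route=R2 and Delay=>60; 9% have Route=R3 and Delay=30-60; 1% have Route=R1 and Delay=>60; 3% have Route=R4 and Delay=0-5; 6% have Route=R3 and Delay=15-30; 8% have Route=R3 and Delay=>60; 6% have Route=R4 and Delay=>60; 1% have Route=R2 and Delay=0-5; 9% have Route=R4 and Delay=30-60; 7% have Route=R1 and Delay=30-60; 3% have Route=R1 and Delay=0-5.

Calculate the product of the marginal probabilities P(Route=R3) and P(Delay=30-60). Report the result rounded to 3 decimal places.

0.102

P(Route=R3) = 0.07 + 0.01 + 0.06 + 0.09 + 0.08 = 0.31.
P(Delay=30-60) = 0.07 + 0.08 + 0.09 + 0.09 = 0.33.
Product: 0.31 × 0.33 = 0.102.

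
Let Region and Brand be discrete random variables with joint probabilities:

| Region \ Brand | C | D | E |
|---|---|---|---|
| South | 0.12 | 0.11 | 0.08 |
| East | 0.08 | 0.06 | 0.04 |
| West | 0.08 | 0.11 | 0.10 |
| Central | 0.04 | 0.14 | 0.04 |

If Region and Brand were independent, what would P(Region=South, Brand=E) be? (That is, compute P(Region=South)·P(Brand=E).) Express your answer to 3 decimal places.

0.081

P(Region=South) = 0.12 + 0.11 + 0.08 = 0.31.
P(Brand=E) = 0.08 + 0.04 + 0.10 + 0.04 = 0.26.
Product: 0.31 × 0.26 = 0.081.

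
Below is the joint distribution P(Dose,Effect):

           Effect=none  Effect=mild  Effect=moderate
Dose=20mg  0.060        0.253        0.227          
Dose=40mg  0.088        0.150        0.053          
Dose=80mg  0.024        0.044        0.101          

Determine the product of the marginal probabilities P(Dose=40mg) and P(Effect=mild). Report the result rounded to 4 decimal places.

P(Dose=40mg) = 0.088 + 0.150 + 0.053 = 0.291.
P(Effect=mild) = 0.253 + 0.150 + 0.044 = 0.447.
Product: 0.291 × 0.447 = 0.1301.

0.1301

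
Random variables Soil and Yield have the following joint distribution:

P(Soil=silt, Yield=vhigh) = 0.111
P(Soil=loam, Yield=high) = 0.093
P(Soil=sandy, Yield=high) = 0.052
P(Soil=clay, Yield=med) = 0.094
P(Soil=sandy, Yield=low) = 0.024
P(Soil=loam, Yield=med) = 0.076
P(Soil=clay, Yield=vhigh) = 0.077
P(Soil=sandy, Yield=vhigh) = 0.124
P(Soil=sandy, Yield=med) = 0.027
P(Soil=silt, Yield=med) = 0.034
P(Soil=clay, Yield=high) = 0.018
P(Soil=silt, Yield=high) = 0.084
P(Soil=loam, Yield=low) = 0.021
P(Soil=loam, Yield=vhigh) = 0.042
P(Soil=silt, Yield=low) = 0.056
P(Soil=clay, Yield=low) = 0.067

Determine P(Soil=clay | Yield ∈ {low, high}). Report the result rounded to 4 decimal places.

0.2048

P(Yield=low) = 0.024 + 0.021 + 0.067 + 0.056 = 0.168.
P(Yield=high) = 0.052 + 0.093 + 0.018 + 0.084 = 0.247.
P(Yield ∈ {low, high}) = 0.168 + 0.247 = 0.415; P(Soil=clay, Yield ∈ {low, high}) = 0.067 + 0.018 = 0.085.
P(Soil=clay | Yield ∈ {low, high}) = 0.085/0.415 = 0.2048.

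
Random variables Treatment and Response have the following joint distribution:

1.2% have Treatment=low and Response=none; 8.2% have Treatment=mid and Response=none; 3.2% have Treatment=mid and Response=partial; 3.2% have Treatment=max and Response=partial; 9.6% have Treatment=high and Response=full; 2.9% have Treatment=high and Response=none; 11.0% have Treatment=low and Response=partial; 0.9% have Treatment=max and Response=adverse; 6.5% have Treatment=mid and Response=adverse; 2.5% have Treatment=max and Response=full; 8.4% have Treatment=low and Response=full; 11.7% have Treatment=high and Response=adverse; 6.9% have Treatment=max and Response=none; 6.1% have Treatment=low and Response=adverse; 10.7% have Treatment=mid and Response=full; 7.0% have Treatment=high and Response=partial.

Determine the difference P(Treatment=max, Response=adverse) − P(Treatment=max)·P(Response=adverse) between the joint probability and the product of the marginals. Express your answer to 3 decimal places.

-0.025

P(Treatment=max) = 0.069 + 0.032 + 0.025 + 0.009 = 0.135.
P(Response=adverse) = 0.061 + 0.065 + 0.117 + 0.009 = 0.252.
P(Treatment=max, Response=adverse) − P(Treatment=max)P(Response=adverse) = 0.009 − 0.135×0.252 = -0.025.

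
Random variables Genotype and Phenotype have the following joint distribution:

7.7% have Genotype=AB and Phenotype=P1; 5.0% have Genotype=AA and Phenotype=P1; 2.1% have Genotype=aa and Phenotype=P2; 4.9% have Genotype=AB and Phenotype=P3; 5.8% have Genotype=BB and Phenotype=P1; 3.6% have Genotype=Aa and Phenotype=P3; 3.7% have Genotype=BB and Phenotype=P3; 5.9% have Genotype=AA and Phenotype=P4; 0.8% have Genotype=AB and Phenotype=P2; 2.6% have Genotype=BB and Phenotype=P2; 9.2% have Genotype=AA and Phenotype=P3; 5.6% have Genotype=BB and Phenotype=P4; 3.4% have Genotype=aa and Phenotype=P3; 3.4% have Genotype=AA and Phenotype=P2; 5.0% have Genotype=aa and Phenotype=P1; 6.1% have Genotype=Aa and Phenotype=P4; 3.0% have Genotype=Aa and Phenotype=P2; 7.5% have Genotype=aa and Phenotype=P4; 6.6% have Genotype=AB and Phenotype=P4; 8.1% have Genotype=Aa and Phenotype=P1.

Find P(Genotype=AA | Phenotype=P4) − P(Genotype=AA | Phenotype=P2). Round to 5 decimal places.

-0.09959

P(Phenotype=P4) = 0.059 + 0.061 + 0.075 + 0.066 + 0.056 = 0.317; P(Genotype=AA | Phenotype=P4) = 0.059/0.317 = 0.186120.
P(Phenotype=P2) = 0.034 + 0.030 + 0.021 + 0.008 + 0.026 = 0.119; P(Genotype=AA | Phenotype=P2) = 0.034/0.119 = 0.285714.
Difference = -0.09959.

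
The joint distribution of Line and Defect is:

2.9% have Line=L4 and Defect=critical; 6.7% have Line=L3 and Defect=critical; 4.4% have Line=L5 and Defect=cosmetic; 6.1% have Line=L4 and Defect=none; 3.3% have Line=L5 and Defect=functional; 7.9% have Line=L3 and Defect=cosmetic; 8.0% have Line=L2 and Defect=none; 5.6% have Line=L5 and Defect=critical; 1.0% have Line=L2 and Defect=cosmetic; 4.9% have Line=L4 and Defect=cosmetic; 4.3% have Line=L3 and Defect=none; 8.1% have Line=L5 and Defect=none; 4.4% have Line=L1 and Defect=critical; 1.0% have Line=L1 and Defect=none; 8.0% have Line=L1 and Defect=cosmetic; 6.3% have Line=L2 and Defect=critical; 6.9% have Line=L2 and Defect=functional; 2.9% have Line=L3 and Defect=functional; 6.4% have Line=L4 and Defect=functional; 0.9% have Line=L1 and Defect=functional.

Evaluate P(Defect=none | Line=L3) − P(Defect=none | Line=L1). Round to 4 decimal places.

0.1273

P(Line=L3) = 0.043 + 0.079 + 0.029 + 0.067 = 0.218; P(Defect=none | Line=L3) = 0.043/0.218 = 0.19725.
P(Line=L1) = 0.010 + 0.080 + 0.009 + 0.044 = 0.143; P(Defect=none | Line=L1) = 0.010/0.143 = 0.06993.
Difference = 0.1273.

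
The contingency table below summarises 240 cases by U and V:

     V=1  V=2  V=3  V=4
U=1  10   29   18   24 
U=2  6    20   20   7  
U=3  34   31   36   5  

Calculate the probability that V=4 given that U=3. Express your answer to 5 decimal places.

0.04717

Total with U=3: 34 + 31 + 36 + 5 = 106.
P(V=4 | U=3) = 5/106 = 0.04717.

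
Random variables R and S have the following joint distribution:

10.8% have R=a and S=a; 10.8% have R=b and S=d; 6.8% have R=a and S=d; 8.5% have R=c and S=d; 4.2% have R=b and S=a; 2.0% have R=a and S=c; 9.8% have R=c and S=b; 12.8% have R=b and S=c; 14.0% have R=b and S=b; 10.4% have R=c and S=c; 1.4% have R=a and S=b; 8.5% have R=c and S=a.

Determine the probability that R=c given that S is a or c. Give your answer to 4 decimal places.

P(S=a) = 0.108 + 0.042 + 0.085 = 0.235.
P(S=c) = 0.020 + 0.128 + 0.104 = 0.252.
P(S ∈ {a, c}) = 0.235 + 0.252 = 0.487; P(R=c, S ∈ {a, c}) = 0.085 + 0.104 = 0.189.
P(R=c | S ∈ {a, c}) = 0.189/0.487 = 0.3881.

0.3881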